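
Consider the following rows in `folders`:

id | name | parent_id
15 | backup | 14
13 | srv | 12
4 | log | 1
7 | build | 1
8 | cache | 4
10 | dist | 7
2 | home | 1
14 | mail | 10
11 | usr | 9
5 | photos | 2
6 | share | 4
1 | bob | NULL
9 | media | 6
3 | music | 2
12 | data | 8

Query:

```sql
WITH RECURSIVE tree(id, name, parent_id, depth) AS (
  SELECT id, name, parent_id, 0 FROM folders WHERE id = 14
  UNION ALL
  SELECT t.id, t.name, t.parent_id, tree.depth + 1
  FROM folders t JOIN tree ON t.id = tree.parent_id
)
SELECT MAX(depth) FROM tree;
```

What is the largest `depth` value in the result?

Base: id=14 (mail), parent_id=10, depth 0.
Iteration 1: join on id=10 -> dist (id 10, parent_id=7, depth 1).
Iteration 2: join on id=7 -> build (id 7, parent_id=1, depth 2).
Iteration 3: join on id=1 -> bob (id 1, parent_id=NULL, depth 3).
Iteration 4: parent_id is NULL; no match; recursion stops.
depth values: 0, 1, 2, 3; the maximum is 3.

3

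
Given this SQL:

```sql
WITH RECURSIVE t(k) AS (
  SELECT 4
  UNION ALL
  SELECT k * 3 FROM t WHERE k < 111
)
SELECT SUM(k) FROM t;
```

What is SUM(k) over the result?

Base: k=4.
Iteration 1: 4 < 111 holds -> k = 4 * 3 = 12.
Iteration 2: 12 < 111 holds -> k = 12 * 3 = 36.
Iteration 3: 36 < 111 holds -> k = 36 * 3 = 108.
Iteration 4: 108 < 111 holds -> k = 108 * 3 = 324.
Iteration 5: 324 < 111 fails; recursion stops.
SUM(k) = 4 + 12 + 36 + 108 + 324 = 484.

484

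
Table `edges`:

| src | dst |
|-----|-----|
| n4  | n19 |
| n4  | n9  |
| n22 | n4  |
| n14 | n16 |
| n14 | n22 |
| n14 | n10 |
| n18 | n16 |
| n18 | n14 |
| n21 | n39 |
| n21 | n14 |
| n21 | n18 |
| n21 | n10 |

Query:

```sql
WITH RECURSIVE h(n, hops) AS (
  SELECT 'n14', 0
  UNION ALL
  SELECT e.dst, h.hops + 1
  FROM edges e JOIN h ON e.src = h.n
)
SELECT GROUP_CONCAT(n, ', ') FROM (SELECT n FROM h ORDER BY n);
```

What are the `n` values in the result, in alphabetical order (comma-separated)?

Base: (n14, hops=0).
Iteration 1: edges from {n14} -> (n10, hops=1), (n16, hops=1), (n22, hops=1).
Iteration 2: edges from {n10,n16,n22} -> (n4, hops=2).
Iteration 3: edges from {n4} -> (n19, hops=3), (n9, hops=3).
Iteration 4: no outgoing edges from {n19,n9}; recursion stops.

n10, n14, n16, n19, n22, n4, n9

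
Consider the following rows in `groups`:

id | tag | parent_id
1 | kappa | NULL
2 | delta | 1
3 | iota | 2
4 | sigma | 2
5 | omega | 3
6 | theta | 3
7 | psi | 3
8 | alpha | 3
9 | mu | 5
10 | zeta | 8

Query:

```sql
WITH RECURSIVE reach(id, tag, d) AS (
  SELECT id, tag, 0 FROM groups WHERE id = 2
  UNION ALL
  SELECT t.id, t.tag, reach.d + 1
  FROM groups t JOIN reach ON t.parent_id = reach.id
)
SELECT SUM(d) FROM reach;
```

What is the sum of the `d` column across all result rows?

Base: id=2 (delta) at d 0.
Iteration 1: rows with parent_id in {2} -> iota (id 3, d 1), sigma (id 4, d 1).
Iteration 2: rows with parent_id in {3,4} -> omega (id 5, d 2), theta (id 6, d 2), psi (id 7, d 2), alpha (id 8, d 2).
Iteration 3: rows with parent_id in {5,6,7,8} -> mu (id 9, d 3), zeta (id 10, d 3).
Iteration 4: no rows with parent_id in {9,10}; recursion stops.
SUM(d) = 0 + 1 + 1 + 2 + 2 + 2 + 2 + 3 + 3 = 16.

16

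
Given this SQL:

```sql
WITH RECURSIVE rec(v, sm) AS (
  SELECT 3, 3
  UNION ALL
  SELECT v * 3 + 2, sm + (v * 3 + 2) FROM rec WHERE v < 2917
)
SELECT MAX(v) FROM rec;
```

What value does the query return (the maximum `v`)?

Base: v=3, sm=3.
Iteration 1: 3 < 2917 holds -> v = 3 * 3 + 2 = 11, sm = 3 + 11 = 14.
Iteration 2: 11 < 2917 holds -> v = 11 * 3 + 2 = 35, sm = 14 + 35 = 49.
Iteration 3: 35 < 2917 holds -> v = 35 * 3 + 2 = 107, sm = 49 + 107 = 156.
Iteration 4: 107 < 2917 holds -> v = 107 * 3 + 2 = 323, sm = 156 + 323 = 479.
Iteration 5: 323 < 2917 holds -> v = 323 * 3 + 2 = 971, sm = 479 + 971 = 1450.
Iteration 6: 971 < 2917 holds -> v = 971 * 3 + 2 = 2915, sm = 1450 + 2915 = 4365.
Iteration 7: 2915 < 2917 holds -> v = 2915 * 3 + 2 = 8747, sm = 4365 + 8747 = 13112.
Iteration 8: 8747 < 2917 fails; recursion stops.
v values: 3, 11, 35, 107, 323, 971, 2915, 8747; the maximum is 8747.

8747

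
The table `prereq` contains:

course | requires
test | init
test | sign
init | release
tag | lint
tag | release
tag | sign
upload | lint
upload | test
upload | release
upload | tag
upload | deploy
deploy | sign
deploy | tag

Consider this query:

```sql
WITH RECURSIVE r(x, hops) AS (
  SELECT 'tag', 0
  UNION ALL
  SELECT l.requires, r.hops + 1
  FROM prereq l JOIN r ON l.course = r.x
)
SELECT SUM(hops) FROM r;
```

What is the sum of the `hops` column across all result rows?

Base: (tag, hops=0).
Iteration 1: edges from {tag} -> (lint, hops=1), (release, hops=1), (sign, hops=1).
Iteration 2: no outgoing edges from {lint,release,sign}; recursion stops.
SUM(hops) = 0 + 1 + 1 + 1 = 3.

3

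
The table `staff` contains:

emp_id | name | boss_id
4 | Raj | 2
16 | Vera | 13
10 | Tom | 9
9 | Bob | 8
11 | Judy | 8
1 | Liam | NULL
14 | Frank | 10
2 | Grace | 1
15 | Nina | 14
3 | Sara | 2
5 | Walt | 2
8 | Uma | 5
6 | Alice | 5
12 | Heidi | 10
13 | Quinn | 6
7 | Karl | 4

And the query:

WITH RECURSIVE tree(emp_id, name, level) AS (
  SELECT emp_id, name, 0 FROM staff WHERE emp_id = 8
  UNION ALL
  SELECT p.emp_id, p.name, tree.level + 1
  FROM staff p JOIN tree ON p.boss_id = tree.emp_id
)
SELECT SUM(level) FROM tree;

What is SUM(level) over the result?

Base: emp_id=8 (Uma) at level 0.
Iteration 1: rows with boss_id in {8} -> Bob (id 9, level 1), Judy (id 11, level 1).
Iteration 2: rows with boss_id in {9,11} -> Tom (id 10, level 2).
Iteration 3: rows with boss_id in {10} -> Heidi (id 12, level 3), Frank (id 14, level 3).
Iteration 4: rows with boss_id in {12,14} -> Nina (id 15, level 4).
Iteration 5: no rows with boss_id in {15}; recursion stops.
SUM(level) = 0 + 1 + 1 + 2 + 3 + 3 + 4 = 14.

14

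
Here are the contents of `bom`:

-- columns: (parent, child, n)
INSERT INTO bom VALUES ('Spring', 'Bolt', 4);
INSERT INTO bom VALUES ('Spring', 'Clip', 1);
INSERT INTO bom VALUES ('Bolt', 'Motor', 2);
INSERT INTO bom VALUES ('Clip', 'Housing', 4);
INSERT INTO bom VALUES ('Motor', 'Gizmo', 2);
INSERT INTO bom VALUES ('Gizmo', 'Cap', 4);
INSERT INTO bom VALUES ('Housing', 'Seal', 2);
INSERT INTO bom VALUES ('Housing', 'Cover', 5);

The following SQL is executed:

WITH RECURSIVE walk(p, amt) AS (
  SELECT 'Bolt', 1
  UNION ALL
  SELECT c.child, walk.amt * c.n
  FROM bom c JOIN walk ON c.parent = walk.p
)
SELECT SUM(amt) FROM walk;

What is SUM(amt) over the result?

23

Base: (Bolt, amt=1).
Iteration 1: components of {Bolt} -> Motor = 1*2 = 2.
Iteration 2: components of {Motor} -> Gizmo = 2*2 = 4.
Iteration 3: components of {Gizmo} -> Cap = 4*4 = 16.
Iteration 4: no further components; recursion stops.
SUM(amt) = 1 + 2 + 4 + 16 = 23.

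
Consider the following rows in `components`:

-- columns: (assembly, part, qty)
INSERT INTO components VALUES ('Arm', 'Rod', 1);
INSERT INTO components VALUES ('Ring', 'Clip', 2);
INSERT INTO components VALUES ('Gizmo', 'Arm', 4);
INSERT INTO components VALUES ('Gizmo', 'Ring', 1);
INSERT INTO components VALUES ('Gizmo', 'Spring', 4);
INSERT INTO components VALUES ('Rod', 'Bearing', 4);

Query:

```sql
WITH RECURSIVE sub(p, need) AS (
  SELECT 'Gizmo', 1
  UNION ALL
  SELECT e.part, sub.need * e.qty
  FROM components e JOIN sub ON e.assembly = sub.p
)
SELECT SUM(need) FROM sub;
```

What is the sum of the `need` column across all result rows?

32

Base: (Gizmo, need=1).
Iteration 1: components of {Gizmo} -> Arm = 1*4 = 4, Ring = 1*1 = 1, Spring = 1*4 = 4.
Iteration 2: components of {Arm,Ring,Spring} -> Clip = 1*2 = 2, Rod = 4*1 = 4.
Iteration 3: components of {Clip,Rod} -> Bearing = 4*4 = 16.
Iteration 4: no further components; recursion stops.
SUM(need) = 1 + 4 + 1 + 4 + 4 + 2 + 16 = 32.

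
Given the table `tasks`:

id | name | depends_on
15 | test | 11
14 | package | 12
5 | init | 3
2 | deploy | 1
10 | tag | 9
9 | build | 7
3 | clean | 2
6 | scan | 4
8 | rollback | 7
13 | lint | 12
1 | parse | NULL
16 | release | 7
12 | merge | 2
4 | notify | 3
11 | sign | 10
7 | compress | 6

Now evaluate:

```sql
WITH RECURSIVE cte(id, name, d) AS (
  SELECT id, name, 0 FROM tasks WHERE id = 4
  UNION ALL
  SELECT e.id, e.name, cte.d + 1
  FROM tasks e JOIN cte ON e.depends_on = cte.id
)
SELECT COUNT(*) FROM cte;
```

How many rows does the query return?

9

Base: id=4 (notify) at d 0.
Iteration 1: rows with depends_on in {4} -> scan (id 6, d 1).
Iteration 2: rows with depends_on in {6} -> compress (id 7, d 2).
Iteration 3: rows with depends_on in {7} -> rollback (id 8, d 3), build (id 9, d 3), release (id 16, d 3).
Iteration 4: rows with depends_on in {8,9,16} -> tag (id 10, d 4).
Iteration 5: rows with depends_on in {10} -> sign (id 11, d 5).
Iteration 6: rows with depends_on in {11} -> test (id 15, d 6).
Iteration 7: no rows with depends_on in {15}; recursion stops.
Total rows emitted: 9.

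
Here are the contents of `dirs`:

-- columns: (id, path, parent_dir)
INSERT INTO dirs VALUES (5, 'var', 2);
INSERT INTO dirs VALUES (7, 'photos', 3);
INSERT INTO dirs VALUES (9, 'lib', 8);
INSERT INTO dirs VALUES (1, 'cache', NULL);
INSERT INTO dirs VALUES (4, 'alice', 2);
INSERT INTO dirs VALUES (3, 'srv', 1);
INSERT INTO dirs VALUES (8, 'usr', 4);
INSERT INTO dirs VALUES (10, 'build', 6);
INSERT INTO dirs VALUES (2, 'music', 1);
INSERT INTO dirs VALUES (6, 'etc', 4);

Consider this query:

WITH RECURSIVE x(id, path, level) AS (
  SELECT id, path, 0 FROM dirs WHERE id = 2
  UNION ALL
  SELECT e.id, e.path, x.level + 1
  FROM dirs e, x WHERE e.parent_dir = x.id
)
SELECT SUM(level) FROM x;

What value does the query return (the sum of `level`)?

12

Base: id=2 (music) at level 0.
Iteration 1: rows with parent_dir in {2} -> alice (id 4, level 1), var (id 5, level 1).
Iteration 2: rows with parent_dir in {4,5} -> etc (id 6, level 2), usr (id 8, level 2).
Iteration 3: rows with parent_dir in {6,8} -> lib (id 9, level 3), build (id 10, level 3).
Iteration 4: no rows with parent_dir in {9,10}; recursion stops.
SUM(level) = 0 + 1 + 1 + 2 + 2 + 3 + 3 = 12.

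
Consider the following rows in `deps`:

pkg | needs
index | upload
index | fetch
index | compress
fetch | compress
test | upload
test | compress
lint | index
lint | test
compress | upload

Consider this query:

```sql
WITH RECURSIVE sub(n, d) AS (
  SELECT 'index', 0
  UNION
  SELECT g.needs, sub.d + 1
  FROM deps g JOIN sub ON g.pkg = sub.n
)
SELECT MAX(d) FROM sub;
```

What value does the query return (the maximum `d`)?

Base: (index, d=0).
Iteration 1: edges from {index} -> (compress, d=1), (fetch, d=1), (upload, d=1).
Iteration 2: edges from {compress,fetch,upload} -> (compress, d=2), (upload, d=2).
Iteration 3: edges from {compress,upload} -> (upload, d=3).
Iteration 4: no outgoing edges from {upload}; recursion stops.
d values: 0, 1, 1, 1, 2, 2, 3; the maximum is 3.

3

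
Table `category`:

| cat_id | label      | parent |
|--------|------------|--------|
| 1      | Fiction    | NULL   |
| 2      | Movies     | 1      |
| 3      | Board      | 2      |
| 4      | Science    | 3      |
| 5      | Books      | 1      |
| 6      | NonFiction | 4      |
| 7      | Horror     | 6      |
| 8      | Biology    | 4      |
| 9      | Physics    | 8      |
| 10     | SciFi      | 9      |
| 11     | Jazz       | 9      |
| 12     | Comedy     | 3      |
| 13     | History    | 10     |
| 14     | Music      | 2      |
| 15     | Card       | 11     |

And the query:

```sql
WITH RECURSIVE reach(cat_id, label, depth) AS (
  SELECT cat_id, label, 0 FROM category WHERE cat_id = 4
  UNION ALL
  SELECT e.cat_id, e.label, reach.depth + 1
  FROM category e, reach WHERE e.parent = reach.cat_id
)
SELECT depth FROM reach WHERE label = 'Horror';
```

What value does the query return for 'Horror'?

2

Base: cat_id=4 (Science) at depth 0.
Iteration 1: rows with parent in {4} -> NonFiction (id 6, depth 1), Biology (id 8, depth 1).
Iteration 2: rows with parent in {6,8} -> Horror (id 7, depth 2), Physics (id 9, depth 2).
Iteration 3: rows with parent in {7,9} -> SciFi (id 10, depth 3), Jazz (id 11, depth 3).
Iteration 4: rows with parent in {10,11} -> History (id 13, depth 4), Card (id 15, depth 4).
Iteration 5: no rows with parent in {13,15}; recursion stops.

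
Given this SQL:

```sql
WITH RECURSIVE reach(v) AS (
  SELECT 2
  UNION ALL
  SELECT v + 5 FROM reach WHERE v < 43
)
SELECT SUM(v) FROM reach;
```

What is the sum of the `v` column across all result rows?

245

Base: v=2.
Iteration 1: 2 < 43 holds -> v = 2 + 5 = 7.
Iteration 2: 7 < 43 holds -> v = 7 + 5 = 12.
Iteration 3: 12 < 43 holds -> v = 12 + 5 = 17.
Iteration 4: 17 < 43 holds -> v = 17 + 5 = 22.
Iteration 5: 22 < 43 holds -> v = 22 + 5 = 27.
Iteration 6: 27 < 43 holds -> v = 27 + 5 = 32.
Iteration 7: 32 < 43 holds -> v = 32 + 5 = 37.
Iteration 8: 37 < 43 holds -> v = 37 + 5 = 42.
Iteration 9: 42 < 43 holds -> v = 42 + 5 = 47.
Iteration 10: 47 < 43 fails; recursion stops.
SUM(v) = 2 + 7 + 12 + 17 + 22 + 27 + 32 + 37 + 42 + 47 = 245.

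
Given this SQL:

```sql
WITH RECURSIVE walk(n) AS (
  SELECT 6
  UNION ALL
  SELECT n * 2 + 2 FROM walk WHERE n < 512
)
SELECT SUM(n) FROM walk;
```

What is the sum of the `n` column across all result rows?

2024

Base: n=6.
Iteration 1: 6 < 512 holds -> n = 6 * 2 + 2 = 14.
Iteration 2: 14 < 512 holds -> n = 14 * 2 + 2 = 30.
Iteration 3: 30 < 512 holds -> n = 30 * 2 + 2 = 62.
Iteration 4: 62 < 512 holds -> n = 62 * 2 + 2 = 126.
Iteration 5: 126 < 512 holds -> n = 126 * 2 + 2 = 254.
Iteration 6: 254 < 512 holds -> n = 254 * 2 + 2 = 510.
Iteration 7: 510 < 512 holds -> n = 510 * 2 + 2 = 1022.
Iteration 8: 1022 < 512 fails; recursion stops.
SUM(n) = 6 + 14 + 30 + 62 + 126 + 254 + 510 + 1022 = 2024.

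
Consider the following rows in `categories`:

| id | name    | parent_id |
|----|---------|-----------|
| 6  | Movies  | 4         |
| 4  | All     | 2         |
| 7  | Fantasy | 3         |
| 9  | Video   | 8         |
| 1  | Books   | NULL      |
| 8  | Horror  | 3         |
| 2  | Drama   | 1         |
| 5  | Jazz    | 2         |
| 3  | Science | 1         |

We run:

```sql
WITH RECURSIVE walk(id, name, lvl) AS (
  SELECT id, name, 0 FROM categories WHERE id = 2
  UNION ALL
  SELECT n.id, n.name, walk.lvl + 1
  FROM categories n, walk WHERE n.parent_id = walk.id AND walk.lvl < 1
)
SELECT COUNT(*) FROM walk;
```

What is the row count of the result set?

Base: id=2 (Drama) at lvl 0.
Iteration 1: rows with parent_id in {2} -> All (id 4, lvl 1), Jazz (id 5, lvl 1).
Iteration 2: lvl < 1 fails for all current rows; recursion stops.
Total rows emitted: 3.

3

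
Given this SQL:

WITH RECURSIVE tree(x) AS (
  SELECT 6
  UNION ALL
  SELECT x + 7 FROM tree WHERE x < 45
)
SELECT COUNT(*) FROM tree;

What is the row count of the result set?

7

Base: x=6.
Iteration 1: 6 < 45 holds -> x = 6 + 7 = 13.
Iteration 2: 13 < 45 holds -> x = 13 + 7 = 20.
Iteration 3: 20 < 45 holds -> x = 20 + 7 = 27.
Iteration 4: 27 < 45 holds -> x = 27 + 7 = 34.
Iteration 5: 34 < 45 holds -> x = 34 + 7 = 41.
Iteration 6: 41 < 45 holds -> x = 41 + 7 = 48.
Iteration 7: 48 < 45 fails; recursion stops.
Total rows emitted: 7.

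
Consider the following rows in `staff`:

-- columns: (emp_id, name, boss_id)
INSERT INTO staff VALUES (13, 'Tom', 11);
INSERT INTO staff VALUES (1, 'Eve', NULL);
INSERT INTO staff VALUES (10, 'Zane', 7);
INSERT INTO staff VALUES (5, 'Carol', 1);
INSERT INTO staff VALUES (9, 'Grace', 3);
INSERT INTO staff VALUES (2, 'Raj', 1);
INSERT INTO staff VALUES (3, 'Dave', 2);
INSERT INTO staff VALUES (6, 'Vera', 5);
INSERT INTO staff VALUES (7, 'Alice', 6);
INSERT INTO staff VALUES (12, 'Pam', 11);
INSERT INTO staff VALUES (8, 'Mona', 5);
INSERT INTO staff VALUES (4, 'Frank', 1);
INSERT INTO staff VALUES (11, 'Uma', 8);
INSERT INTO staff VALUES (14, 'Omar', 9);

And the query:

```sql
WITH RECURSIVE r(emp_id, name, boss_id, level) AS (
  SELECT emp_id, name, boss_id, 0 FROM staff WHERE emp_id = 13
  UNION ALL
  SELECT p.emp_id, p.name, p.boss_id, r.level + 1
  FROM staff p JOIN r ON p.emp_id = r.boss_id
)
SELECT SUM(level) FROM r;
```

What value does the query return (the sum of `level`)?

10

Base: emp_id=13 (Tom), boss_id=11, level 0.
Iteration 1: join on emp_id=11 -> Uma (id 11, boss_id=8, level 1).
Iteration 2: join on emp_id=8 -> Mona (id 8, boss_id=5, level 2).
Iteration 3: join on emp_id=5 -> Carol (id 5, boss_id=1, level 3).
Iteration 4: join on emp_id=1 -> Eve (id 1, boss_id=NULL, level 4).
Iteration 5: boss_id is NULL; no match; recursion stops.
SUM(level) = 0 + 1 + 2 + 3 + 4 = 10.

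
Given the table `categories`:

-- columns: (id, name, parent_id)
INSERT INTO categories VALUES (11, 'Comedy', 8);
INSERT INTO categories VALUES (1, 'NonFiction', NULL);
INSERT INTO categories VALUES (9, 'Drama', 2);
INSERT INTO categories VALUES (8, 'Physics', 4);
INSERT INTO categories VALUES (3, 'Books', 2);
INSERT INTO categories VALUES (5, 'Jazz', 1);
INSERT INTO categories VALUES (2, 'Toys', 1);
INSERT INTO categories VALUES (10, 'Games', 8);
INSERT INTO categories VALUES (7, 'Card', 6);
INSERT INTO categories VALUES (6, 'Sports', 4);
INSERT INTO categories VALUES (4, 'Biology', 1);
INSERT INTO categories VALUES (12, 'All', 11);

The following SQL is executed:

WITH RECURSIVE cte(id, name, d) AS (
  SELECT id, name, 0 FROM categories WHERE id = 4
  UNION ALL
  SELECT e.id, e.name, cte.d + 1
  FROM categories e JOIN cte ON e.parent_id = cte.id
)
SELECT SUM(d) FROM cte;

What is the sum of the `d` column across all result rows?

Base: id=4 (Biology) at d 0.
Iteration 1: rows with parent_id in {4} -> Sports (id 6, d 1), Physics (id 8, d 1).
Iteration 2: rows with parent_id in {6,8} -> Card (id 7, d 2), Games (id 10, d 2), Comedy (id 11, d 2).
Iteration 3: rows with parent_id in {7,10,11} -> All (id 12, d 3).
Iteration 4: no rows with parent_id in {12}; recursion stops.
SUM(d) = 0 + 1 + 1 + 2 + 2 + 2 + 3 = 11.

11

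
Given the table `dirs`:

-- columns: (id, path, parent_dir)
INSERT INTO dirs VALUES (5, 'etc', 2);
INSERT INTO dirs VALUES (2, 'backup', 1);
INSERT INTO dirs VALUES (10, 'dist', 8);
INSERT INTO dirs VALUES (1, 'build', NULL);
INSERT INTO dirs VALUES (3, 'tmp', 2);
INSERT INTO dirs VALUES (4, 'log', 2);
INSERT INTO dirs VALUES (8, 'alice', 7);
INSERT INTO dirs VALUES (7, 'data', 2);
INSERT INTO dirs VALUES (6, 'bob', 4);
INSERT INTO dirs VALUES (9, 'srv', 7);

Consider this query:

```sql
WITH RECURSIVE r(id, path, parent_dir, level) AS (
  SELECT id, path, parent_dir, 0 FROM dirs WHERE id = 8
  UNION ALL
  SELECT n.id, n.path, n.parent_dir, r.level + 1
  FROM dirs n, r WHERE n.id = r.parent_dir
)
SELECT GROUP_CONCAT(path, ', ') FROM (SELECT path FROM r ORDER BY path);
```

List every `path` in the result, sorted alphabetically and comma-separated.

Base: id=8 (alice), parent_dir=7, level 0.
Iteration 1: join on id=7 -> data (id 7, parent_dir=2, level 1).
Iteration 2: join on id=2 -> backup (id 2, parent_dir=1, level 2).
Iteration 3: join on id=1 -> build (id 1, parent_dir=NULL, level 3).
Iteration 4: parent_dir is NULL; no match; recursion stops.

alice, backup, build, data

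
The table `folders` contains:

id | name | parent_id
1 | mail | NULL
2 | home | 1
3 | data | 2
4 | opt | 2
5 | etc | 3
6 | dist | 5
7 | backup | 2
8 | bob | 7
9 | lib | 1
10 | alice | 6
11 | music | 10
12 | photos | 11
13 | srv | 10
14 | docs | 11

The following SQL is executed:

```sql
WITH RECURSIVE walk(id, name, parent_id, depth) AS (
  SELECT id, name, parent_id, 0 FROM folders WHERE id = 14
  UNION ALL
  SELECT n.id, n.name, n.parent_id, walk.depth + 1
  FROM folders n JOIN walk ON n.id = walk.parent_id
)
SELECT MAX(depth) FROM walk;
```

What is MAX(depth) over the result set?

7

Base: id=14 (docs), parent_id=11, depth 0.
Iteration 1: join on id=11 -> music (id 11, parent_id=10, depth 1).
Iteration 2: join on id=10 -> alice (id 10, parent_id=6, depth 2).
Iteration 3: join on id=6 -> dist (id 6, parent_id=5, depth 3).
Iteration 4: join on id=5 -> etc (id 5, parent_id=3, depth 4).
Iteration 5: join on id=3 -> data (id 3, parent_id=2, depth 5).
Iteration 6: join on id=2 -> home (id 2, parent_id=1, depth 6).
Iteration 7: join on id=1 -> mail (id 1, parent_id=NULL, depth 7).
Iteration 8: parent_id is NULL; no match; recursion stops.
depth values: 0, 1, 2, 3, 4, 5, 6, 7; the maximum is 7.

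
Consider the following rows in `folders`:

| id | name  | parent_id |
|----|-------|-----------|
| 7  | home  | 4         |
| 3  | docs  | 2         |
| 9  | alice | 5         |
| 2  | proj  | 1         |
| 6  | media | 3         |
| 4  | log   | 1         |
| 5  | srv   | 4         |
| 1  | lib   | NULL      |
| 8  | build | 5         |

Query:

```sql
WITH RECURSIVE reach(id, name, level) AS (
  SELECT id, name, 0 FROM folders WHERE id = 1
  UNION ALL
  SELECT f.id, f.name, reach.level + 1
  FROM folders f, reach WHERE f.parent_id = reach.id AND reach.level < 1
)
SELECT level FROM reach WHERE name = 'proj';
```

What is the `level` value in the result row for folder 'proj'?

1

Base: id=1 (lib) at level 0.
Iteration 1: rows with parent_id in {1} -> proj (id 2, level 1), log (id 4, level 1).
Iteration 2: level < 1 fails for all current rows; recursion stops.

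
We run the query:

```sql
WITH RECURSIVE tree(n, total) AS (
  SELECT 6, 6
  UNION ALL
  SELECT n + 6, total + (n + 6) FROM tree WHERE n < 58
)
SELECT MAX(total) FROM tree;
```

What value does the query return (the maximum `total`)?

330

Base: n=6, total=6.
Iteration 1: 6 < 58 holds -> n = 6 + 6 = 12, total = 6 + 12 = 18.
Iteration 2: 12 < 58 holds -> n = 12 + 6 = 18, total = 18 + 18 = 36.
Iteration 3: 18 < 58 holds -> n = 18 + 6 = 24, total = 36 + 24 = 60.
Iteration 4: 24 < 58 holds -> n = 24 + 6 = 30, total = 60 + 30 = 90.
Iteration 5: 30 < 58 holds -> n = 30 + 6 = 36, total = 90 + 36 = 126.
Iteration 6: 36 < 58 holds -> n = 36 + 6 = 42, total = 126 + 42 = 168.
Iteration 7: 42 < 58 holds -> n = 42 + 6 = 48, total = 168 + 48 = 216.
Iteration 8: 48 < 58 holds -> n = 48 + 6 = 54, total = 216 + 54 = 270.
Iteration 9: 54 < 58 holds -> n = 54 + 6 = 60, total = 270 + 60 = 330.
Iteration 10: 60 < 58 fails; recursion stops.
total values: 6, 18, 36, 60, 90, 126, 168, 216, 270, 330; the maximum is 330.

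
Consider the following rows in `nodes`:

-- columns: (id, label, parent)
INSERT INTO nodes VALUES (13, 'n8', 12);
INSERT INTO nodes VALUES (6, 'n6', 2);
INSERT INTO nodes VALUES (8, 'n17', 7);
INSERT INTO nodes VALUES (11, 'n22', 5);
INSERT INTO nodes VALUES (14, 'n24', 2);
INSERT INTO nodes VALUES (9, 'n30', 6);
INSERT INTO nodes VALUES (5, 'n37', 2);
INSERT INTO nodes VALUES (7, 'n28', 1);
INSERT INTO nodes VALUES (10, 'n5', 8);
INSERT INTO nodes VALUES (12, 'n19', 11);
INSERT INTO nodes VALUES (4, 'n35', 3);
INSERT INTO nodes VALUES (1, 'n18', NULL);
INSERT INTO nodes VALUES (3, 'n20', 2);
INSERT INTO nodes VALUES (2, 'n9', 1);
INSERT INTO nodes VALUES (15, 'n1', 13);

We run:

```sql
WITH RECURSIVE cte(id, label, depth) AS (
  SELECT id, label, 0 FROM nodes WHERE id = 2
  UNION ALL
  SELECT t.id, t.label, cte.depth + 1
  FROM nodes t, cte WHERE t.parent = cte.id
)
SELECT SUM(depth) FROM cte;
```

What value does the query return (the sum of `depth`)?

Base: id=2 (n9) at depth 0.
Iteration 1: rows with parent in {2} -> n20 (id 3, depth 1), n37 (id 5, depth 1), n6 (id 6, depth 1), n24 (id 14, depth 1).
Iteration 2: rows with parent in {3,5,6,14} -> n35 (id 4, depth 2), n30 (id 9, depth 2), n22 (id 11, depth 2).
Iteration 3: rows with parent in {4,9,11} -> n19 (id 12, depth 3).
Iteration 4: rows with parent in {12} -> n8 (id 13, depth 4).
Iteration 5: rows with parent in {13} -> n1 (id 15, depth 5).
Iteration 6: no rows with parent in {15}; recursion stops.
SUM(depth) = 0 + 1 + 1 + 1 + 1 + 2 + 2 + 2 + 3 + 4 + 5 = 22.

22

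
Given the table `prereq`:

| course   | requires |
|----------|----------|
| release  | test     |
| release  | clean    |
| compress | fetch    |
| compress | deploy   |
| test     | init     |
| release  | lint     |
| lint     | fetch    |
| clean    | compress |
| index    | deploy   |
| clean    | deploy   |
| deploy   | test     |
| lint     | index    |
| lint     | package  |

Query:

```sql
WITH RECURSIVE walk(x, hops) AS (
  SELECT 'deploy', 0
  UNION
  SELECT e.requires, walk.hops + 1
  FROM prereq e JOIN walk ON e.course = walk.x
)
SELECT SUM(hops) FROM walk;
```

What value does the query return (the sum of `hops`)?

Base: (deploy, hops=0).
Iteration 1: edges from {deploy} -> (test, hops=1).
Iteration 2: edges from {test} -> (init, hops=2).
Iteration 3: no outgoing edges from {init}; recursion stops.
SUM(hops) = 0 + 1 + 2 = 3.

3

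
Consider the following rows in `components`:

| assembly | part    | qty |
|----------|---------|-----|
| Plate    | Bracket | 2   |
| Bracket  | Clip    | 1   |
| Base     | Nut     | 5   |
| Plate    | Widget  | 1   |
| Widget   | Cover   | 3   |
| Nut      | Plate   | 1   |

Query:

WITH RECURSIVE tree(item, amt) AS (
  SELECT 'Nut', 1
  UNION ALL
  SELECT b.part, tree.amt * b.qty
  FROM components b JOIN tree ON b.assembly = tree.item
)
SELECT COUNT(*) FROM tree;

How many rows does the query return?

6

Base: (Nut, amt=1).
Iteration 1: components of {Nut} -> Plate = 1*1 = 1.
Iteration 2: components of {Plate} -> Bracket = 1*2 = 2, Widget = 1*1 = 1.
Iteration 3: components of {Bracket,Widget} -> Clip = 2*1 = 2, Cover = 1*3 = 3.
Iteration 4: no further components; recursion stops.
Total rows emitted: 6.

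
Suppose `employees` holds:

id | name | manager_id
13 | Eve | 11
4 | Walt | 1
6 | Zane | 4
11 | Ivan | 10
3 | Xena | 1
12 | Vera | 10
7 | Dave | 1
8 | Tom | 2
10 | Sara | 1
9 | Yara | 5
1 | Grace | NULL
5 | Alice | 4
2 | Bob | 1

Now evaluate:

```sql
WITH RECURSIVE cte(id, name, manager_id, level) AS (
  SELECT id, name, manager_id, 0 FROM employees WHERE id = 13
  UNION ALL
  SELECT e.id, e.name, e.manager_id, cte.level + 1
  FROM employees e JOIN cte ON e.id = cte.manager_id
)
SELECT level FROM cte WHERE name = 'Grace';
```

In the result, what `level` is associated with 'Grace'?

Base: id=13 (Eve), manager_id=11, level 0.
Iteration 1: join on id=11 -> Ivan (id 11, manager_id=10, level 1).
Iteration 2: join on id=10 -> Sara (id 10, manager_id=1, level 2).
Iteration 3: join on id=1 -> Grace (id 1, manager_id=NULL, level 3).
Iteration 4: manager_id is NULL; no match; recursion stops.

3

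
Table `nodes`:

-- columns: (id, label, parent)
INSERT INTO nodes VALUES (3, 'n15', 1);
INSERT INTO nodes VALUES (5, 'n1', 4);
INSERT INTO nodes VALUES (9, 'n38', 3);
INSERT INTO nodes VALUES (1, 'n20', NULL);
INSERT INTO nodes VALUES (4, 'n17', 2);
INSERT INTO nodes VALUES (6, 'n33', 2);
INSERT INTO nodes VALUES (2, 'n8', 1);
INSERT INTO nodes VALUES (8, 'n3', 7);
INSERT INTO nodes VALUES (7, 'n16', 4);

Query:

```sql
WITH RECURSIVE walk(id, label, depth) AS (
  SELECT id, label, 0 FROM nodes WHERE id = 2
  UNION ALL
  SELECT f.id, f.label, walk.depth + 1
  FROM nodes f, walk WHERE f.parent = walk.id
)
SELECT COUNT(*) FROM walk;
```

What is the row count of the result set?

6

Base: id=2 (n8) at depth 0.
Iteration 1: rows with parent in {2} -> n17 (id 4, depth 1), n33 (id 6, depth 1).
Iteration 2: rows with parent in {4,6} -> n1 (id 5, depth 2), n16 (id 7, depth 2).
Iteration 3: rows with parent in {5,7} -> n3 (id 8, depth 3).
Iteration 4: no rows with parent in {8}; recursion stops.
Total rows emitted: 6.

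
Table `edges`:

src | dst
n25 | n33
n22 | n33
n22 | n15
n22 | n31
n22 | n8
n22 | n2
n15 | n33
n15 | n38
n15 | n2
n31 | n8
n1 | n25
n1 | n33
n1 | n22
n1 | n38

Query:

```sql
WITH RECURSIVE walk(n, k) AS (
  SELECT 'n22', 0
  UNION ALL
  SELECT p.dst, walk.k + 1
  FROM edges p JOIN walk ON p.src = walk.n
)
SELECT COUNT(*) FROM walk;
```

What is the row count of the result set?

Base: (n22, k=0).
Iteration 1: edges from {n22} -> (n15, k=1), (n2, k=1), (n31, k=1), (n33, k=1), (n8, k=1).
Iteration 2: edges from {n15,n2,n31,n33,n8} -> (n2, k=2), (n33, k=2), (n38, k=2), (n8, k=2).
Iteration 3: no outgoing edges from {n2,n33,n38,n8}; recursion stops.
Total rows emitted: 10.

10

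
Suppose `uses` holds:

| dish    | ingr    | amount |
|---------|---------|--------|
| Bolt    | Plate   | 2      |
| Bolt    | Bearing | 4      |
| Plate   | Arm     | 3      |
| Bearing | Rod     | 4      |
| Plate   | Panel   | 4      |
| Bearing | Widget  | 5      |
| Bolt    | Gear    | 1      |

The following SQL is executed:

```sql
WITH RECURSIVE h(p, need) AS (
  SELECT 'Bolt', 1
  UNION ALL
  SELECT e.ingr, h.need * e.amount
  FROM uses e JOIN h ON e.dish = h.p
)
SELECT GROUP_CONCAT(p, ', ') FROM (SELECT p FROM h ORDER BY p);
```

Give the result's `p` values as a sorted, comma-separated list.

Arm, Bearing, Bolt, Gear, Panel, Plate, Rod, Widget

Base: (Bolt, need=1).
Iteration 1: components of {Bolt} -> Bearing = 1*4 = 4, Gear = 1*1 = 1, Plate = 1*2 = 2.
Iteration 2: components of {Bearing,Gear,Plate} -> Arm = 2*3 = 6, Panel = 2*4 = 8, Rod = 4*4 = 16, Widget = 4*5 = 20.
Iteration 3: no further components; recursion stops.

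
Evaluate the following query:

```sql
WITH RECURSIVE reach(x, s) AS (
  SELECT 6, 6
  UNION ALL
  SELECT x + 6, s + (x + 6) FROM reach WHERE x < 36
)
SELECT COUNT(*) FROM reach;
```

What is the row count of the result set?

Base: x=6, s=6.
Iteration 1: 6 < 36 holds -> x = 6 + 6 = 12, s = 6 + 12 = 18.
Iteration 2: 12 < 36 holds -> x = 12 + 6 = 18, s = 18 + 18 = 36.
Iteration 3: 18 < 36 holds -> x = 18 + 6 = 24, s = 36 + 24 = 60.
Iteration 4: 24 < 36 holds -> x = 24 + 6 = 30, s = 60 + 30 = 90.
Iteration 5: 30 < 36 holds -> x = 30 + 6 = 36, s = 90 + 36 = 126.
Iteration 6: 36 < 36 fails; recursion stops.
Total rows emitted: 6.

6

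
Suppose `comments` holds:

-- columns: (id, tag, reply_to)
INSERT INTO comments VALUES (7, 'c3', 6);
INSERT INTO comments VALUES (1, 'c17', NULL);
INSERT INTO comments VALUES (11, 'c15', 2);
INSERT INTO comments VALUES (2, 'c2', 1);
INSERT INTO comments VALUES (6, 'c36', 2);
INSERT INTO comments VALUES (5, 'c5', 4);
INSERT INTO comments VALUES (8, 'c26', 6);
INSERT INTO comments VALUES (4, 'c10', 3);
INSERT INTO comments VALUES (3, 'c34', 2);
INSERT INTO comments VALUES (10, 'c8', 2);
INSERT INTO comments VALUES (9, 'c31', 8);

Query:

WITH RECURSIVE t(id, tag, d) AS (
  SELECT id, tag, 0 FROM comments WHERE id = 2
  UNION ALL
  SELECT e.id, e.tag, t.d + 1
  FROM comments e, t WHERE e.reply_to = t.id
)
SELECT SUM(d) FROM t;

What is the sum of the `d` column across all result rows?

Base: id=2 (c2) at d 0.
Iteration 1: rows with reply_to in {2} -> c34 (id 3, d 1), c36 (id 6, d 1), c8 (id 10, d 1), c15 (id 11, d 1).
Iteration 2: rows with reply_to in {3,6,10,11} -> c10 (id 4, d 2), c3 (id 7, d 2), c26 (id 8, d 2).
Iteration 3: rows with reply_to in {4,7,8} -> c5 (id 5, d 3), c31 (id 9, d 3).
Iteration 4: no rows with reply_to in {5,9}; recursion stops.
SUM(d) = 0 + 1 + 1 + 1 + 1 + 2 + 2 + 2 + 3 + 3 = 16.

16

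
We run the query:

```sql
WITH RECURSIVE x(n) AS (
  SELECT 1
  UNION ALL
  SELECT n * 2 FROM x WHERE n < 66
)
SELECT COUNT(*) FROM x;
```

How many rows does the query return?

Base: n=1.
Iteration 1: 1 < 66 holds -> n = 1 * 2 = 2.
Iteration 2: 2 < 66 holds -> n = 2 * 2 = 4.
Iteration 3: 4 < 66 holds -> n = 4 * 2 = 8.
Iteration 4: 8 < 66 holds -> n = 8 * 2 = 16.
Iteration 5: 16 < 66 holds -> n = 16 * 2 = 32.
Iteration 6: 32 < 66 holds -> n = 32 * 2 = 64.
Iteration 7: 64 < 66 holds -> n = 64 * 2 = 128.
Iteration 8: 128 < 66 fails; recursion stops.
Total rows emitted: 8.

8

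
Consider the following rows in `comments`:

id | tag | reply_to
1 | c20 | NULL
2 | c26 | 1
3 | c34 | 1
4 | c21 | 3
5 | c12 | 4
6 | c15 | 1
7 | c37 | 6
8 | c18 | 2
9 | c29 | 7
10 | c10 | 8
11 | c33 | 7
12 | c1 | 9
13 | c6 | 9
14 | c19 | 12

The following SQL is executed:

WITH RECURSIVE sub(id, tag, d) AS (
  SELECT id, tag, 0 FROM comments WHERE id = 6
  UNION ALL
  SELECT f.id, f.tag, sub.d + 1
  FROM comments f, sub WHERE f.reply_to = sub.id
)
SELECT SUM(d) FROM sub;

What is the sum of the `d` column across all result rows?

Base: id=6 (c15) at d 0.
Iteration 1: rows with reply_to in {6} -> c37 (id 7, d 1).
Iteration 2: rows with reply_to in {7} -> c29 (id 9, d 2), c33 (id 11, d 2).
Iteration 3: rows with reply_to in {9,11} -> c1 (id 12, d 3), c6 (id 13, d 3).
Iteration 4: rows with reply_to in {12,13} -> c19 (id 14, d 4).
Iteration 5: no rows with reply_to in {14}; recursion stops.
SUM(d) = 0 + 1 + 2 + 2 + 3 + 3 + 4 = 15.

15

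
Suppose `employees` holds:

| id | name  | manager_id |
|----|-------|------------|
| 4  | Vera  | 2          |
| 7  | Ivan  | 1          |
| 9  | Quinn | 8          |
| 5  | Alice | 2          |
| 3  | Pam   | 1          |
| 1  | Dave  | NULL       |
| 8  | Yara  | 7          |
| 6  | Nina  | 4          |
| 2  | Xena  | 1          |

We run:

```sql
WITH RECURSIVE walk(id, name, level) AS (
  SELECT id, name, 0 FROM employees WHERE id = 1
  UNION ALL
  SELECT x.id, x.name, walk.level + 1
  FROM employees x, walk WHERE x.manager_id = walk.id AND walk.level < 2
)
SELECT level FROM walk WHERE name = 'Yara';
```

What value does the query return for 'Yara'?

2

Base: id=1 (Dave) at level 0.
Iteration 1: rows with manager_id in {1} -> Xena (id 2, level 1), Pam (id 3, level 1), Ivan (id 7, level 1).
Iteration 2: rows with manager_id in {2,3,7} -> Vera (id 4, level 2), Alice (id 5, level 2), Yara (id 8, level 2).
Iteration 3: level < 2 fails for all current rows; recursion stops.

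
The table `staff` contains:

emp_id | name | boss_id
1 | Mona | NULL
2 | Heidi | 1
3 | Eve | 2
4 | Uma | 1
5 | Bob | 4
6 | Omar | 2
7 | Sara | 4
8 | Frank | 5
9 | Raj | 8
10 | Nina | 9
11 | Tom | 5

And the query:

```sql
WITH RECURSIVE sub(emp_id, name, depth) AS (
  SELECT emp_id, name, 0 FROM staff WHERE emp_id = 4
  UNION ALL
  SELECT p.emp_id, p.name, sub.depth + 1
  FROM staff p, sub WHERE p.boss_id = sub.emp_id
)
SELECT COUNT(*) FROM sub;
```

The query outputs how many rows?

7

Base: emp_id=4 (Uma) at depth 0.
Iteration 1: rows with boss_id in {4} -> Bob (id 5, depth 1), Sara (id 7, depth 1).
Iteration 2: rows with boss_id in {5,7} -> Frank (id 8, depth 2), Tom (id 11, depth 2).
Iteration 3: rows with boss_id in {8,11} -> Raj (id 9, depth 3).
Iteration 4: rows with boss_id in {9} -> Nina (id 10, depth 4).
Iteration 5: no rows with boss_id in {10}; recursion stops.
Total rows emitted: 7.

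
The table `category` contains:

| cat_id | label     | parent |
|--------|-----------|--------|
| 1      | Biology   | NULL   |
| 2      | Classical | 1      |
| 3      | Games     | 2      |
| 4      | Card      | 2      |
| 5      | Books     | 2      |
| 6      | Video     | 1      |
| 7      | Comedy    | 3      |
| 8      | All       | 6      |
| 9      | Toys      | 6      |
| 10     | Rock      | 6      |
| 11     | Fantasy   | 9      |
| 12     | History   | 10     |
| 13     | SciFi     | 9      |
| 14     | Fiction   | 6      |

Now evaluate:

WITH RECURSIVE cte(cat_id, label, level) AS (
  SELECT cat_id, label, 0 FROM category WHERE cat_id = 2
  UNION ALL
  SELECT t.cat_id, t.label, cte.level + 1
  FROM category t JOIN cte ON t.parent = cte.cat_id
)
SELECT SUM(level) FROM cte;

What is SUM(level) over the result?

Base: cat_id=2 (Classical) at level 0.
Iteration 1: rows with parent in {2} -> Games (id 3, level 1), Card (id 4, level 1), Books (id 5, level 1).
Iteration 2: rows with parent in {3,4,5} -> Comedy (id 7, level 2).
Iteration 3: no rows with parent in {7}; recursion stops.
SUM(level) = 0 + 1 + 1 + 1 + 2 = 5.

5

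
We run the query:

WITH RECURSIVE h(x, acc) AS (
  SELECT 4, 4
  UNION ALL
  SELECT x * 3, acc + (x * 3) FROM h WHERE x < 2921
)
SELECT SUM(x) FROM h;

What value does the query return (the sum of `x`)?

Base: x=4, acc=4.
Iteration 1: 4 < 2921 holds -> x = 4 * 3 = 12, acc = 4 + 12 = 16.
Iteration 2: 12 < 2921 holds -> x = 12 * 3 = 36, acc = 16 + 36 = 52.
Iteration 3: 36 < 2921 holds -> x = 36 * 3 = 108, acc = 52 + 108 = 160.
Iteration 4: 108 < 2921 holds -> x = 108 * 3 = 324, acc = 160 + 324 = 484.
Iteration 5: 324 < 2921 holds -> x = 324 * 3 = 972, acc = 484 + 972 = 1456.
Iteration 6: 972 < 2921 holds -> x = 972 * 3 = 2916, acc = 1456 + 2916 = 4372.
Iteration 7: 2916 < 2921 holds -> x = 2916 * 3 = 8748, acc = 4372 + 8748 = 13120.
Iteration 8: 8748 < 2921 fails; recursion stops.
SUM(x) = 4 + 12 + 36 + 108 + 324 + 972 + 2916 + 8748 = 13120.

13120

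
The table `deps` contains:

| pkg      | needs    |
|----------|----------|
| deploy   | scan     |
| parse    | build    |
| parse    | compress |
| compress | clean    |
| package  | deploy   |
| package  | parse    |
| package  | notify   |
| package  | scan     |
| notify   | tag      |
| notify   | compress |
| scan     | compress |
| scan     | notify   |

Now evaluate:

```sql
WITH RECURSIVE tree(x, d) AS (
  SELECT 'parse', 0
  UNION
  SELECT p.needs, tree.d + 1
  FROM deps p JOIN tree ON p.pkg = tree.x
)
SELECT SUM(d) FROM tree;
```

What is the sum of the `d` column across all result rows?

4

Base: (parse, d=0).
Iteration 1: edges from {parse} -> (build, d=1), (compress, d=1).
Iteration 2: edges from {build,compress} -> (clean, d=2).
Iteration 3: no outgoing edges from {clean}; recursion stops.
SUM(d) = 0 + 1 + 1 + 2 = 4.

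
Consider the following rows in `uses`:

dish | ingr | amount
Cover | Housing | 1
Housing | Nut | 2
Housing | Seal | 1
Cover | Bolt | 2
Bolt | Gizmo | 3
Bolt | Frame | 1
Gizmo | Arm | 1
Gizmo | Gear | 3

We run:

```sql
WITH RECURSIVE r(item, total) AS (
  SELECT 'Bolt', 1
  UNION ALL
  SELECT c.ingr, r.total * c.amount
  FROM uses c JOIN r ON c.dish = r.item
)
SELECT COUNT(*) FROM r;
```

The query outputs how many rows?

Base: (Bolt, total=1).
Iteration 1: components of {Bolt} -> Frame = 1*1 = 1, Gizmo = 1*3 = 3.
Iteration 2: components of {Frame,Gizmo} -> Arm = 3*1 = 3, Gear = 3*3 = 9.
Iteration 3: no further components; recursion stops.
Total rows emitted: 5.

5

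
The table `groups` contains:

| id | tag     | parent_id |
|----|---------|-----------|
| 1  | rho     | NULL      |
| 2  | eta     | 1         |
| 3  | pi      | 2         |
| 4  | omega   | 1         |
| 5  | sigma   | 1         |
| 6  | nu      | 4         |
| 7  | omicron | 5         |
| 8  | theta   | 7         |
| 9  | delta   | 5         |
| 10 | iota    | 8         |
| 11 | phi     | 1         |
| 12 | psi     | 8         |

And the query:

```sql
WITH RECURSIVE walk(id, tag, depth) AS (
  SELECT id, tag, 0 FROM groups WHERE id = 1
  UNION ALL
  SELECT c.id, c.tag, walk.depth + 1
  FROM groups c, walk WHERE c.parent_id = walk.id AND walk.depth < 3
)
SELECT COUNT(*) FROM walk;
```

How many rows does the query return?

Base: id=1 (rho) at depth 0.
Iteration 1: rows with parent_id in {1} -> eta (id 2, depth 1), omega (id 4, depth 1), sigma (id 5, depth 1), phi (id 11, depth 1).
Iteration 2: rows with parent_id in {2,4,5,11} -> pi (id 3, depth 2), nu (id 6, depth 2), omicron (id 7, depth 2), delta (id 9, depth 2).
Iteration 3: rows with parent_id in {3,6,7,9} -> theta (id 8, depth 3).
Iteration 4: depth < 3 fails for all current rows; recursion stops.
Total rows emitted: 10.

10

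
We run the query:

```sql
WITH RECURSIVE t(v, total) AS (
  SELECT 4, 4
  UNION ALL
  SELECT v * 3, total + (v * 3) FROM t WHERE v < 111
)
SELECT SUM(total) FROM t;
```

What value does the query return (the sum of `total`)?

716

Base: v=4, total=4.
Iteration 1: 4 < 111 holds -> v = 4 * 3 = 12, total = 4 + 12 = 16.
Iteration 2: 12 < 111 holds -> v = 12 * 3 = 36, total = 16 + 36 = 52.
Iteration 3: 36 < 111 holds -> v = 36 * 3 = 108, total = 52 + 108 = 160.
Iteration 4: 108 < 111 holds -> v = 108 * 3 = 324, total = 160 + 324 = 484.
Iteration 5: 324 < 111 fails; recursion stops.
SUM(total) = 4 + 16 + 52 + 160 + 484 = 716.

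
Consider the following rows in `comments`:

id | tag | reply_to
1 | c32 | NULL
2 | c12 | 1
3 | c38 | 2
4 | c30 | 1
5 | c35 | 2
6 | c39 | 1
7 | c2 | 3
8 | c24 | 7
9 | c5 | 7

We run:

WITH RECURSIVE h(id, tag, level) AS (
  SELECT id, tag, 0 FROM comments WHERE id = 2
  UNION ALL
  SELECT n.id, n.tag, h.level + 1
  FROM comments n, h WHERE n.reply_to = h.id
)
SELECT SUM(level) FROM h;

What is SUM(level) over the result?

Base: id=2 (c12) at level 0.
Iteration 1: rows with reply_to in {2} -> c38 (id 3, level 1), c35 (id 5, level 1).
Iteration 2: rows with reply_to in {3,5} -> c2 (id 7, level 2).
Iteration 3: rows with reply_to in {7} -> c24 (id 8, level 3), c5 (id 9, level 3).
Iteration 4: no rows with reply_to in {8,9}; recursion stops.
SUM(level) = 0 + 1 + 1 + 2 + 3 + 3 = 10.

10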